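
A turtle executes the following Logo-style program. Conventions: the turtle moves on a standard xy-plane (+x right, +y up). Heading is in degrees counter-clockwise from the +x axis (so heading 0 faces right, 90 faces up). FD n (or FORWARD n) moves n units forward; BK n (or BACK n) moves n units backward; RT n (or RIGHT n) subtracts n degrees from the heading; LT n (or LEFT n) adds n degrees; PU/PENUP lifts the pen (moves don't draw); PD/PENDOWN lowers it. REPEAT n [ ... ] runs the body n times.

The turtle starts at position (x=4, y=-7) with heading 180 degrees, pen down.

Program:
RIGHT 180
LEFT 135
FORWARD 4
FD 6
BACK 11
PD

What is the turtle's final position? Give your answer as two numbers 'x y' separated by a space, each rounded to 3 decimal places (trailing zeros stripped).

Executing turtle program step by step:
Start: pos=(4,-7), heading=180, pen down
RT 180: heading 180 -> 0
LT 135: heading 0 -> 135
FD 4: (4,-7) -> (1.172,-4.172) [heading=135, draw]
FD 6: (1.172,-4.172) -> (-3.071,0.071) [heading=135, draw]
BK 11: (-3.071,0.071) -> (4.707,-7.707) [heading=135, draw]
PD: pen down
Final: pos=(4.707,-7.707), heading=135, 3 segment(s) drawn

Answer: 4.707 -7.707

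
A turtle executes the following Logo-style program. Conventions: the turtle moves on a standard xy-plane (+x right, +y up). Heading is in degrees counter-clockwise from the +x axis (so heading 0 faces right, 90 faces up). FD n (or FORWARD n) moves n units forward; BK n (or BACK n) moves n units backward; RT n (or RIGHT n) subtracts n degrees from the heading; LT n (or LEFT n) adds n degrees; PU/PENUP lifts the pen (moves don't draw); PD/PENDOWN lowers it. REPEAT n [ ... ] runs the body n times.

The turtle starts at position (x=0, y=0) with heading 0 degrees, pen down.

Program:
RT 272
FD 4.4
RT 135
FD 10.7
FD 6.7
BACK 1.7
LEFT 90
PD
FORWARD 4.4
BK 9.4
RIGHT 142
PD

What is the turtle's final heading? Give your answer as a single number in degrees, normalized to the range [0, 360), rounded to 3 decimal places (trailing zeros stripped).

Executing turtle program step by step:
Start: pos=(0,0), heading=0, pen down
RT 272: heading 0 -> 88
FD 4.4: (0,0) -> (0.154,4.397) [heading=88, draw]
RT 135: heading 88 -> 313
FD 10.7: (0.154,4.397) -> (7.451,-3.428) [heading=313, draw]
FD 6.7: (7.451,-3.428) -> (12.02,-8.328) [heading=313, draw]
BK 1.7: (12.02,-8.328) -> (10.861,-7.085) [heading=313, draw]
LT 90: heading 313 -> 43
PD: pen down
FD 4.4: (10.861,-7.085) -> (14.079,-4.084) [heading=43, draw]
BK 9.4: (14.079,-4.084) -> (7.204,-10.495) [heading=43, draw]
RT 142: heading 43 -> 261
PD: pen down
Final: pos=(7.204,-10.495), heading=261, 6 segment(s) drawn

Answer: 261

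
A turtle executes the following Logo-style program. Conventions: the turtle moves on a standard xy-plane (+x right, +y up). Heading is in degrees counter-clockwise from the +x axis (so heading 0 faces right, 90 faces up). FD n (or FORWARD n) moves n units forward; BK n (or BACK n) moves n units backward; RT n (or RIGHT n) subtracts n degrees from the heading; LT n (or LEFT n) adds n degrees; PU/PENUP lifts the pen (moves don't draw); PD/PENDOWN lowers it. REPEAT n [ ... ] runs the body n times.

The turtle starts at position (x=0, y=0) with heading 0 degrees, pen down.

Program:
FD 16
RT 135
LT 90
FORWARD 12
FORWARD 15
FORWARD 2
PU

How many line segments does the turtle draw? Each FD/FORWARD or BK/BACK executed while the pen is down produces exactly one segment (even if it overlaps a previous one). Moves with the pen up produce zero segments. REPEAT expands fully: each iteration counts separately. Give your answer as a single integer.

Executing turtle program step by step:
Start: pos=(0,0), heading=0, pen down
FD 16: (0,0) -> (16,0) [heading=0, draw]
RT 135: heading 0 -> 225
LT 90: heading 225 -> 315
FD 12: (16,0) -> (24.485,-8.485) [heading=315, draw]
FD 15: (24.485,-8.485) -> (35.092,-19.092) [heading=315, draw]
FD 2: (35.092,-19.092) -> (36.506,-20.506) [heading=315, draw]
PU: pen up
Final: pos=(36.506,-20.506), heading=315, 4 segment(s) drawn
Segments drawn: 4

Answer: 4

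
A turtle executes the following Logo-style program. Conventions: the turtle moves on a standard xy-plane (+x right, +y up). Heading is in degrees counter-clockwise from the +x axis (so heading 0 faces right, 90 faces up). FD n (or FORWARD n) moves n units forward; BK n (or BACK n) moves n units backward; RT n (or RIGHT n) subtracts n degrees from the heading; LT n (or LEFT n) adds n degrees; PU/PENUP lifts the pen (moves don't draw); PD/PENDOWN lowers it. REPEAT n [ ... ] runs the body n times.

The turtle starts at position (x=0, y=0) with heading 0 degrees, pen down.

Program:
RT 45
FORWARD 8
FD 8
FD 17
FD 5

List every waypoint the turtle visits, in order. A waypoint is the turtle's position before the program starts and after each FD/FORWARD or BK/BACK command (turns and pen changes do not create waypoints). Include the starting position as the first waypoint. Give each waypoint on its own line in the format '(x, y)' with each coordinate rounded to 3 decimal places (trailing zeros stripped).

Executing turtle program step by step:
Start: pos=(0,0), heading=0, pen down
RT 45: heading 0 -> 315
FD 8: (0,0) -> (5.657,-5.657) [heading=315, draw]
FD 8: (5.657,-5.657) -> (11.314,-11.314) [heading=315, draw]
FD 17: (11.314,-11.314) -> (23.335,-23.335) [heading=315, draw]
FD 5: (23.335,-23.335) -> (26.87,-26.87) [heading=315, draw]
Final: pos=(26.87,-26.87), heading=315, 4 segment(s) drawn
Waypoints (5 total):
(0, 0)
(5.657, -5.657)
(11.314, -11.314)
(23.335, -23.335)
(26.87, -26.87)

Answer: (0, 0)
(5.657, -5.657)
(11.314, -11.314)
(23.335, -23.335)
(26.87, -26.87)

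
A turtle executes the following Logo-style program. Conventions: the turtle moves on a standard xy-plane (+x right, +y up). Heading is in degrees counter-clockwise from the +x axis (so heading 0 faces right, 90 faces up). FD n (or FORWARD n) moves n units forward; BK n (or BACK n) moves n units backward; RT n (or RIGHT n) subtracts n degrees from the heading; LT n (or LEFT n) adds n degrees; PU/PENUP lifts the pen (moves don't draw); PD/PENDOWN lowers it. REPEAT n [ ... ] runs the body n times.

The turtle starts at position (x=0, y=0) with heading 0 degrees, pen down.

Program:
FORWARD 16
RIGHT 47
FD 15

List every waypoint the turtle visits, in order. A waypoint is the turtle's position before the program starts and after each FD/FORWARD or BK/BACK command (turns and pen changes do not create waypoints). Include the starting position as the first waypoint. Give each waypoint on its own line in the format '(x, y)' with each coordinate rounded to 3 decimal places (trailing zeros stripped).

Executing turtle program step by step:
Start: pos=(0,0), heading=0, pen down
FD 16: (0,0) -> (16,0) [heading=0, draw]
RT 47: heading 0 -> 313
FD 15: (16,0) -> (26.23,-10.97) [heading=313, draw]
Final: pos=(26.23,-10.97), heading=313, 2 segment(s) drawn
Waypoints (3 total):
(0, 0)
(16, 0)
(26.23, -10.97)

Answer: (0, 0)
(16, 0)
(26.23, -10.97)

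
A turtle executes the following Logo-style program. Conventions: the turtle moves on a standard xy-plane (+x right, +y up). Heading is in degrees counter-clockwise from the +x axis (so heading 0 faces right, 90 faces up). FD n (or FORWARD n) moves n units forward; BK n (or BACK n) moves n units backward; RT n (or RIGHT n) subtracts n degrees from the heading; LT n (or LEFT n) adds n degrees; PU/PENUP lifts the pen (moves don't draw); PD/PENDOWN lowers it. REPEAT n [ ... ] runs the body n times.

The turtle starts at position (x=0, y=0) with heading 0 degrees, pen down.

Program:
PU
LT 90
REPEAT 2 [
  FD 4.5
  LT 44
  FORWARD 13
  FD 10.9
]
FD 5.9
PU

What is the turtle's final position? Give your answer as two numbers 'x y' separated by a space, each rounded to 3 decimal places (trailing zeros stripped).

Answer: -49.51 25.969

Derivation:
Executing turtle program step by step:
Start: pos=(0,0), heading=0, pen down
PU: pen up
LT 90: heading 0 -> 90
REPEAT 2 [
  -- iteration 1/2 --
  FD 4.5: (0,0) -> (0,4.5) [heading=90, move]
  LT 44: heading 90 -> 134
  FD 13: (0,4.5) -> (-9.031,13.851) [heading=134, move]
  FD 10.9: (-9.031,13.851) -> (-16.602,21.692) [heading=134, move]
  -- iteration 2/2 --
  FD 4.5: (-16.602,21.692) -> (-19.728,24.929) [heading=134, move]
  LT 44: heading 134 -> 178
  FD 13: (-19.728,24.929) -> (-32.72,25.383) [heading=178, move]
  FD 10.9: (-32.72,25.383) -> (-43.614,25.763) [heading=178, move]
]
FD 5.9: (-43.614,25.763) -> (-49.51,25.969) [heading=178, move]
PU: pen up
Final: pos=(-49.51,25.969), heading=178, 0 segment(s) drawn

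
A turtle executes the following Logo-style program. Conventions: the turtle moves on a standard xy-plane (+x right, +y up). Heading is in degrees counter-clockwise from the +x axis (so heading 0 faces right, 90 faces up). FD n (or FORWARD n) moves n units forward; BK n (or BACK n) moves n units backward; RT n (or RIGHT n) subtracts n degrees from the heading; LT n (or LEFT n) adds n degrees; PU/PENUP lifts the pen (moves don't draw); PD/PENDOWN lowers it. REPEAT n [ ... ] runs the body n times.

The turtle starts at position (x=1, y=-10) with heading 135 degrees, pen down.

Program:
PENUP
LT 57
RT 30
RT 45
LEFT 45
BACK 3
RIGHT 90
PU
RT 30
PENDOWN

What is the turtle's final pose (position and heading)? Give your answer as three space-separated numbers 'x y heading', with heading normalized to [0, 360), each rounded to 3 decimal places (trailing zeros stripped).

Answer: 3.853 -10.927 42

Derivation:
Executing turtle program step by step:
Start: pos=(1,-10), heading=135, pen down
PU: pen up
LT 57: heading 135 -> 192
RT 30: heading 192 -> 162
RT 45: heading 162 -> 117
LT 45: heading 117 -> 162
BK 3: (1,-10) -> (3.853,-10.927) [heading=162, move]
RT 90: heading 162 -> 72
PU: pen up
RT 30: heading 72 -> 42
PD: pen down
Final: pos=(3.853,-10.927), heading=42, 0 segment(s) drawn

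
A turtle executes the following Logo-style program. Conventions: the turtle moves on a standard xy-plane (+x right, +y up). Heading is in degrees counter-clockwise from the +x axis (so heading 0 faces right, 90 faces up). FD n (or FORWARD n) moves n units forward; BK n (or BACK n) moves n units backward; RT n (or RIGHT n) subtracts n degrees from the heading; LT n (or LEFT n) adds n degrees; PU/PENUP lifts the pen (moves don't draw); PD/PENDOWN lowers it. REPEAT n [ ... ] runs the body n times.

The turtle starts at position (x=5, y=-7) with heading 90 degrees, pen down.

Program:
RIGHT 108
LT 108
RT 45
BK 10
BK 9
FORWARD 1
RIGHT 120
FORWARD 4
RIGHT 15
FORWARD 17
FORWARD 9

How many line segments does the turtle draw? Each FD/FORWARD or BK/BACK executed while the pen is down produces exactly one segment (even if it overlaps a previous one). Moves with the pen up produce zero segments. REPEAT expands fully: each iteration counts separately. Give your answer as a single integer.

Answer: 6

Derivation:
Executing turtle program step by step:
Start: pos=(5,-7), heading=90, pen down
RT 108: heading 90 -> 342
LT 108: heading 342 -> 90
RT 45: heading 90 -> 45
BK 10: (5,-7) -> (-2.071,-14.071) [heading=45, draw]
BK 9: (-2.071,-14.071) -> (-8.435,-20.435) [heading=45, draw]
FD 1: (-8.435,-20.435) -> (-7.728,-19.728) [heading=45, draw]
RT 120: heading 45 -> 285
FD 4: (-7.728,-19.728) -> (-6.693,-23.592) [heading=285, draw]
RT 15: heading 285 -> 270
FD 17: (-6.693,-23.592) -> (-6.693,-40.592) [heading=270, draw]
FD 9: (-6.693,-40.592) -> (-6.693,-49.592) [heading=270, draw]
Final: pos=(-6.693,-49.592), heading=270, 6 segment(s) drawn
Segments drawn: 6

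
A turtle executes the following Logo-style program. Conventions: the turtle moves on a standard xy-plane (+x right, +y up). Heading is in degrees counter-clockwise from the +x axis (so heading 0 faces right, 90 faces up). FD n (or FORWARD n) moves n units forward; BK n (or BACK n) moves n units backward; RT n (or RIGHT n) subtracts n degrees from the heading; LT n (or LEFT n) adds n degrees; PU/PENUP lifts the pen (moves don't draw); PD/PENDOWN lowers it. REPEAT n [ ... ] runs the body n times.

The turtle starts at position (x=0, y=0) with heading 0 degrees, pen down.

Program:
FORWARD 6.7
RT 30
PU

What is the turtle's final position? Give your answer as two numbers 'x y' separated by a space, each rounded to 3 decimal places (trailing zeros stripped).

Executing turtle program step by step:
Start: pos=(0,0), heading=0, pen down
FD 6.7: (0,0) -> (6.7,0) [heading=0, draw]
RT 30: heading 0 -> 330
PU: pen up
Final: pos=(6.7,0), heading=330, 1 segment(s) drawn

Answer: 6.7 0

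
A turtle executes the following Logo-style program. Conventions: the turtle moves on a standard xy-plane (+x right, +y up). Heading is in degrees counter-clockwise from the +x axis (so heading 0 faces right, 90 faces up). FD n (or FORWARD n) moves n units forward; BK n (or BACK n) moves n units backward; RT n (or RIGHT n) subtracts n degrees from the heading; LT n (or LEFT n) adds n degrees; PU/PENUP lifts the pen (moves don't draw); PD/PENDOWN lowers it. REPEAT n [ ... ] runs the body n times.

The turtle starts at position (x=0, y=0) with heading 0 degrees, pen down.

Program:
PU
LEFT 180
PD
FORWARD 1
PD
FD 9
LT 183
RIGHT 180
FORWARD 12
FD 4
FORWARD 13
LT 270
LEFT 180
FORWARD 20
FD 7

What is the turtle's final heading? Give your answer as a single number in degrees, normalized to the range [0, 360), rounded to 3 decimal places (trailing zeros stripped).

Answer: 273

Derivation:
Executing turtle program step by step:
Start: pos=(0,0), heading=0, pen down
PU: pen up
LT 180: heading 0 -> 180
PD: pen down
FD 1: (0,0) -> (-1,0) [heading=180, draw]
PD: pen down
FD 9: (-1,0) -> (-10,0) [heading=180, draw]
LT 183: heading 180 -> 3
RT 180: heading 3 -> 183
FD 12: (-10,0) -> (-21.984,-0.628) [heading=183, draw]
FD 4: (-21.984,-0.628) -> (-25.978,-0.837) [heading=183, draw]
FD 13: (-25.978,-0.837) -> (-38.96,-1.518) [heading=183, draw]
LT 270: heading 183 -> 93
LT 180: heading 93 -> 273
FD 20: (-38.96,-1.518) -> (-37.914,-21.49) [heading=273, draw]
FD 7: (-37.914,-21.49) -> (-37.547,-28.481) [heading=273, draw]
Final: pos=(-37.547,-28.481), heading=273, 7 segment(s) drawn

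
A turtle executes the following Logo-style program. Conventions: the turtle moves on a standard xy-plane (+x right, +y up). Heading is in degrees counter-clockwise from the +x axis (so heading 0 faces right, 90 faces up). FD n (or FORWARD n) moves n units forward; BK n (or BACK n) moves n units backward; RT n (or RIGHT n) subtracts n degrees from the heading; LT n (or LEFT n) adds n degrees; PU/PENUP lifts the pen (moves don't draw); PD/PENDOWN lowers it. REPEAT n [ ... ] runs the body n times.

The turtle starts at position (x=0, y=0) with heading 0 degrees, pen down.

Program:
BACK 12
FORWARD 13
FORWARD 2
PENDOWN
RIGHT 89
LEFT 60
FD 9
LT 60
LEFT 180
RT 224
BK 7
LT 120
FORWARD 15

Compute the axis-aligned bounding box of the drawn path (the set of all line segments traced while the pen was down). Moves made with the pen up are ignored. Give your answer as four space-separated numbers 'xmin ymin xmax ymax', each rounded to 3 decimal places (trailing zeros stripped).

Executing turtle program step by step:
Start: pos=(0,0), heading=0, pen down
BK 12: (0,0) -> (-12,0) [heading=0, draw]
FD 13: (-12,0) -> (1,0) [heading=0, draw]
FD 2: (1,0) -> (3,0) [heading=0, draw]
PD: pen down
RT 89: heading 0 -> 271
LT 60: heading 271 -> 331
FD 9: (3,0) -> (10.872,-4.363) [heading=331, draw]
LT 60: heading 331 -> 31
LT 180: heading 31 -> 211
RT 224: heading 211 -> 347
BK 7: (10.872,-4.363) -> (4.051,-2.789) [heading=347, draw]
LT 120: heading 347 -> 107
FD 15: (4.051,-2.789) -> (-0.335,11.556) [heading=107, draw]
Final: pos=(-0.335,11.556), heading=107, 6 segment(s) drawn

Segment endpoints: x in {-12, -0.335, 0, 1, 3, 4.051, 10.872}, y in {-4.363, -2.789, 0, 11.556}
xmin=-12, ymin=-4.363, xmax=10.872, ymax=11.556

Answer: -12 -4.363 10.872 11.556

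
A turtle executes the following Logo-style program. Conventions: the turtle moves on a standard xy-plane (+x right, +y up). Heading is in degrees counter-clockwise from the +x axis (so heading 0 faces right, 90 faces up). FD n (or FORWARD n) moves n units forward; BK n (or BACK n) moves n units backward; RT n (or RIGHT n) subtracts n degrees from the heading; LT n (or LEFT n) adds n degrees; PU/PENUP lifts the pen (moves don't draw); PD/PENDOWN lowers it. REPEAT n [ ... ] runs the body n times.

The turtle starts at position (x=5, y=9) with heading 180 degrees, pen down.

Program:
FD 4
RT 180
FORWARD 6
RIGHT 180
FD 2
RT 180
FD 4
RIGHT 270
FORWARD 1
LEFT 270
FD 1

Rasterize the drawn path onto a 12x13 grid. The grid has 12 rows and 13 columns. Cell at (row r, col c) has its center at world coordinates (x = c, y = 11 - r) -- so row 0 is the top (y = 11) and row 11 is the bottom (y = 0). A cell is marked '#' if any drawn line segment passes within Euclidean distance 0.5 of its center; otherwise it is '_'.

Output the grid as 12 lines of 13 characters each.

Segment 0: (5,9) -> (1,9)
Segment 1: (1,9) -> (7,9)
Segment 2: (7,9) -> (5,9)
Segment 3: (5,9) -> (9,9)
Segment 4: (9,9) -> (9,10)
Segment 5: (9,10) -> (10,10)

Answer: _____________
_________##__
_#########___
_____________
_____________
_____________
_____________
_____________
_____________
_____________
_____________
_____________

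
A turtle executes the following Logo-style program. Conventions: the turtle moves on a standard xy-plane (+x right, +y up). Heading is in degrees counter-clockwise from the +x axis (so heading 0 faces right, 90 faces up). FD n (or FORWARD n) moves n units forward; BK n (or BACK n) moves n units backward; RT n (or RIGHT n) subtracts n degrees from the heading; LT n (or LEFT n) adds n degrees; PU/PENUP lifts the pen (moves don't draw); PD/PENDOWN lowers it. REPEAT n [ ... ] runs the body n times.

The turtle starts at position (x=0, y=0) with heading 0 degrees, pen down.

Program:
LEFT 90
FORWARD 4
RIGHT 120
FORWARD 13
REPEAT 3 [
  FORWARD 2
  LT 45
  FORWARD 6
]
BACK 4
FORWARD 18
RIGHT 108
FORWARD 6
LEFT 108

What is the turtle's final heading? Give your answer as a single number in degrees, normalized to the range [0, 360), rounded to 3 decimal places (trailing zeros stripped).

Answer: 105

Derivation:
Executing turtle program step by step:
Start: pos=(0,0), heading=0, pen down
LT 90: heading 0 -> 90
FD 4: (0,0) -> (0,4) [heading=90, draw]
RT 120: heading 90 -> 330
FD 13: (0,4) -> (11.258,-2.5) [heading=330, draw]
REPEAT 3 [
  -- iteration 1/3 --
  FD 2: (11.258,-2.5) -> (12.99,-3.5) [heading=330, draw]
  LT 45: heading 330 -> 15
  FD 6: (12.99,-3.5) -> (18.786,-1.947) [heading=15, draw]
  -- iteration 2/3 --
  FD 2: (18.786,-1.947) -> (20.718,-1.429) [heading=15, draw]
  LT 45: heading 15 -> 60
  FD 6: (20.718,-1.429) -> (23.718,3.767) [heading=60, draw]
  -- iteration 3/3 --
  FD 2: (23.718,3.767) -> (24.718,5.499) [heading=60, draw]
  LT 45: heading 60 -> 105
  FD 6: (24.718,5.499) -> (23.165,11.294) [heading=105, draw]
]
BK 4: (23.165,11.294) -> (24.2,7.431) [heading=105, draw]
FD 18: (24.2,7.431) -> (19.541,24.817) [heading=105, draw]
RT 108: heading 105 -> 357
FD 6: (19.541,24.817) -> (25.533,24.503) [heading=357, draw]
LT 108: heading 357 -> 105
Final: pos=(25.533,24.503), heading=105, 11 segment(s) drawn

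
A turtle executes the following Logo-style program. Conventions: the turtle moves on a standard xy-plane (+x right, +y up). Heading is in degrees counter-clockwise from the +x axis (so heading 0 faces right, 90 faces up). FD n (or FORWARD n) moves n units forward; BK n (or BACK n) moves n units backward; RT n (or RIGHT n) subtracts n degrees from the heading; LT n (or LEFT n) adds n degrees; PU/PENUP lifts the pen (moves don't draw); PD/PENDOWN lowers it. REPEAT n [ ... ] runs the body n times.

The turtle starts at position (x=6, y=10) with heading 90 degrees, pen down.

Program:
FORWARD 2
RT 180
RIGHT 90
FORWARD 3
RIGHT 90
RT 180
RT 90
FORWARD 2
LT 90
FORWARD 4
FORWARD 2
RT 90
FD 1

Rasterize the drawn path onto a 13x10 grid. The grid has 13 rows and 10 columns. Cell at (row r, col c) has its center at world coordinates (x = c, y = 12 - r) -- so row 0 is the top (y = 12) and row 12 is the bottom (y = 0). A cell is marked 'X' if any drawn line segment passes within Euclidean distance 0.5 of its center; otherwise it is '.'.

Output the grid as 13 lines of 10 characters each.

Segment 0: (6,10) -> (6,12)
Segment 1: (6,12) -> (3,12)
Segment 2: (3,12) -> (1,12)
Segment 3: (1,12) -> (1,8)
Segment 4: (1,8) -> (1,6)
Segment 5: (1,6) -> (0,6)

Answer: .XXXXXX...
.X....X...
.X....X...
.X........
.X........
.X........
XX........
..........
..........
..........
..........
..........
..........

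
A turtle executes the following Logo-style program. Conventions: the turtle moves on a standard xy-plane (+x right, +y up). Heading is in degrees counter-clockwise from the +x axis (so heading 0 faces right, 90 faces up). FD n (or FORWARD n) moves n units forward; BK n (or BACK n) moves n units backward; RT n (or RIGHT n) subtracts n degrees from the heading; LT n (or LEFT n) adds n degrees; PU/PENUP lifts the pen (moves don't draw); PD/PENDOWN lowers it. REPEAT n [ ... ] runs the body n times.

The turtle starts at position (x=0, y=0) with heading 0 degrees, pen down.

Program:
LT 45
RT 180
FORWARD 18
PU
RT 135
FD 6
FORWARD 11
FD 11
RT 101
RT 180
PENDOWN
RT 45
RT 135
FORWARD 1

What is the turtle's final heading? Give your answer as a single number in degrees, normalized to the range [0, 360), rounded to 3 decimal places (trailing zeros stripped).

Executing turtle program step by step:
Start: pos=(0,0), heading=0, pen down
LT 45: heading 0 -> 45
RT 180: heading 45 -> 225
FD 18: (0,0) -> (-12.728,-12.728) [heading=225, draw]
PU: pen up
RT 135: heading 225 -> 90
FD 6: (-12.728,-12.728) -> (-12.728,-6.728) [heading=90, move]
FD 11: (-12.728,-6.728) -> (-12.728,4.272) [heading=90, move]
FD 11: (-12.728,4.272) -> (-12.728,15.272) [heading=90, move]
RT 101: heading 90 -> 349
RT 180: heading 349 -> 169
PD: pen down
RT 45: heading 169 -> 124
RT 135: heading 124 -> 349
FD 1: (-12.728,15.272) -> (-11.746,15.081) [heading=349, draw]
Final: pos=(-11.746,15.081), heading=349, 2 segment(s) drawn

Answer: 349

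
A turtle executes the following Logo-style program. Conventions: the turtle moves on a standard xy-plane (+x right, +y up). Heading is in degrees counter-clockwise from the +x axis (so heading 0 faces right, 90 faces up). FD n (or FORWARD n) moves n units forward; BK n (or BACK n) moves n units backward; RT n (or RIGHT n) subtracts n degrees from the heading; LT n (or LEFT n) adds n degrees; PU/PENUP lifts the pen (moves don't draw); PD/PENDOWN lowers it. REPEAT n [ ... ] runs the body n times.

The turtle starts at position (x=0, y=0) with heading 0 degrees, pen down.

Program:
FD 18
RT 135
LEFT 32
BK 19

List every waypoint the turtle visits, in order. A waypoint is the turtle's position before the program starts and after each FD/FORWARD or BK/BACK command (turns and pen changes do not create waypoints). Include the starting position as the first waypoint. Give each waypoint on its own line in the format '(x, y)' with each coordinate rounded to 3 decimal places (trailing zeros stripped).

Executing turtle program step by step:
Start: pos=(0,0), heading=0, pen down
FD 18: (0,0) -> (18,0) [heading=0, draw]
RT 135: heading 0 -> 225
LT 32: heading 225 -> 257
BK 19: (18,0) -> (22.274,18.513) [heading=257, draw]
Final: pos=(22.274,18.513), heading=257, 2 segment(s) drawn
Waypoints (3 total):
(0, 0)
(18, 0)
(22.274, 18.513)

Answer: (0, 0)
(18, 0)
(22.274, 18.513)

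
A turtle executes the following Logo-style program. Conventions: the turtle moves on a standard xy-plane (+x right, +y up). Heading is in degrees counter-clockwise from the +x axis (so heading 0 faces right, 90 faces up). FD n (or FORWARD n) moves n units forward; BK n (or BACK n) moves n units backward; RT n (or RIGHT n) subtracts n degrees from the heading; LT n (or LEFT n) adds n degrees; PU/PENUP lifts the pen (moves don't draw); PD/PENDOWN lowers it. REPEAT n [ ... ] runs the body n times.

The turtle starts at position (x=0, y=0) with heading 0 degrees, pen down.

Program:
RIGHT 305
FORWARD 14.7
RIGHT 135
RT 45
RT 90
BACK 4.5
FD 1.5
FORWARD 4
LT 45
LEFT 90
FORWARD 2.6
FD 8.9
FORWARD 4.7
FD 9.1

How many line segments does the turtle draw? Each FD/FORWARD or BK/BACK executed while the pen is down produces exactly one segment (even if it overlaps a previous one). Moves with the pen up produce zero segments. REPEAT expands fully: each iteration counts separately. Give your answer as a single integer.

Executing turtle program step by step:
Start: pos=(0,0), heading=0, pen down
RT 305: heading 0 -> 55
FD 14.7: (0,0) -> (8.432,12.042) [heading=55, draw]
RT 135: heading 55 -> 280
RT 45: heading 280 -> 235
RT 90: heading 235 -> 145
BK 4.5: (8.432,12.042) -> (12.118,9.46) [heading=145, draw]
FD 1.5: (12.118,9.46) -> (10.889,10.321) [heading=145, draw]
FD 4: (10.889,10.321) -> (7.612,12.615) [heading=145, draw]
LT 45: heading 145 -> 190
LT 90: heading 190 -> 280
FD 2.6: (7.612,12.615) -> (8.064,10.055) [heading=280, draw]
FD 8.9: (8.064,10.055) -> (9.609,1.29) [heading=280, draw]
FD 4.7: (9.609,1.29) -> (10.426,-3.339) [heading=280, draw]
FD 9.1: (10.426,-3.339) -> (12.006,-12.301) [heading=280, draw]
Final: pos=(12.006,-12.301), heading=280, 8 segment(s) drawn
Segments drawn: 8

Answer: 8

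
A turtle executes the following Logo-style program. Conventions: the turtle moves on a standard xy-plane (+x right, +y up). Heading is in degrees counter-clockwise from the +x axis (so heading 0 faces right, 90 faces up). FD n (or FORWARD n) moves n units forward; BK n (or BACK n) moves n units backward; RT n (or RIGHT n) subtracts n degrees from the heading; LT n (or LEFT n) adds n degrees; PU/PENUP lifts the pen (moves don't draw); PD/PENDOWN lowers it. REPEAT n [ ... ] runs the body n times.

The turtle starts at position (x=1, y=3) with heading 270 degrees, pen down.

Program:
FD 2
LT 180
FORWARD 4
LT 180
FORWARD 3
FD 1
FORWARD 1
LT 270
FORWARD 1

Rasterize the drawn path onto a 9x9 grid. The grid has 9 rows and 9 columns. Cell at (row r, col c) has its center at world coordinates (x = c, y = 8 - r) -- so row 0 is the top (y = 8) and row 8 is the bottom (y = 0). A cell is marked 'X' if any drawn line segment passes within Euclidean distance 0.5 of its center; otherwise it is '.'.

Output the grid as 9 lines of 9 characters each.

Answer: .........
.........
.........
.X.......
.X.......
.X.......
.X.......
.X.......
XX.......

Derivation:
Segment 0: (1,3) -> (1,1)
Segment 1: (1,1) -> (1,5)
Segment 2: (1,5) -> (1,2)
Segment 3: (1,2) -> (1,1)
Segment 4: (1,1) -> (1,0)
Segment 5: (1,0) -> (-0,0)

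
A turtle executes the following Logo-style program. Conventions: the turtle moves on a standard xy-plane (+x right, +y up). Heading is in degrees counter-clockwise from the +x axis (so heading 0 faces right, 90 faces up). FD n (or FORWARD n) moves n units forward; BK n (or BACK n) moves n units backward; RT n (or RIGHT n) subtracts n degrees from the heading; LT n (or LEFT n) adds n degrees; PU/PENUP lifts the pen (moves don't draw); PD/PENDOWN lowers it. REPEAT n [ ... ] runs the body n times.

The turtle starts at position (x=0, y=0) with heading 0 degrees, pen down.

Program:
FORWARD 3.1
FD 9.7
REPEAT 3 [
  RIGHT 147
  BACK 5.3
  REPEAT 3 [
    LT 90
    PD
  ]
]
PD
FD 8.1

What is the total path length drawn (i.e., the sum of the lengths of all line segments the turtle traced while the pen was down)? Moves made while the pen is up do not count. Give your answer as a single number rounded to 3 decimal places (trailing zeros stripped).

Answer: 36.8

Derivation:
Executing turtle program step by step:
Start: pos=(0,0), heading=0, pen down
FD 3.1: (0,0) -> (3.1,0) [heading=0, draw]
FD 9.7: (3.1,0) -> (12.8,0) [heading=0, draw]
REPEAT 3 [
  -- iteration 1/3 --
  RT 147: heading 0 -> 213
  BK 5.3: (12.8,0) -> (17.245,2.887) [heading=213, draw]
  REPEAT 3 [
    -- iteration 1/3 --
    LT 90: heading 213 -> 303
    PD: pen down
    -- iteration 2/3 --
    LT 90: heading 303 -> 33
    PD: pen down
    -- iteration 3/3 --
    LT 90: heading 33 -> 123
    PD: pen down
  ]
  -- iteration 2/3 --
  RT 147: heading 123 -> 336
  BK 5.3: (17.245,2.887) -> (12.403,5.042) [heading=336, draw]
  REPEAT 3 [
    -- iteration 1/3 --
    LT 90: heading 336 -> 66
    PD: pen down
    -- iteration 2/3 --
    LT 90: heading 66 -> 156
    PD: pen down
    -- iteration 3/3 --
    LT 90: heading 156 -> 246
    PD: pen down
  ]
  -- iteration 3/3 --
  RT 147: heading 246 -> 99
  BK 5.3: (12.403,5.042) -> (13.232,-0.192) [heading=99, draw]
  REPEAT 3 [
    -- iteration 1/3 --
    LT 90: heading 99 -> 189
    PD: pen down
    -- iteration 2/3 --
    LT 90: heading 189 -> 279
    PD: pen down
    -- iteration 3/3 --
    LT 90: heading 279 -> 9
    PD: pen down
  ]
]
PD: pen down
FD 8.1: (13.232,-0.192) -> (21.233,1.075) [heading=9, draw]
Final: pos=(21.233,1.075), heading=9, 6 segment(s) drawn

Segment lengths:
  seg 1: (0,0) -> (3.1,0), length = 3.1
  seg 2: (3.1,0) -> (12.8,0), length = 9.7
  seg 3: (12.8,0) -> (17.245,2.887), length = 5.3
  seg 4: (17.245,2.887) -> (12.403,5.042), length = 5.3
  seg 5: (12.403,5.042) -> (13.232,-0.192), length = 5.3
  seg 6: (13.232,-0.192) -> (21.233,1.075), length = 8.1
Total = 36.8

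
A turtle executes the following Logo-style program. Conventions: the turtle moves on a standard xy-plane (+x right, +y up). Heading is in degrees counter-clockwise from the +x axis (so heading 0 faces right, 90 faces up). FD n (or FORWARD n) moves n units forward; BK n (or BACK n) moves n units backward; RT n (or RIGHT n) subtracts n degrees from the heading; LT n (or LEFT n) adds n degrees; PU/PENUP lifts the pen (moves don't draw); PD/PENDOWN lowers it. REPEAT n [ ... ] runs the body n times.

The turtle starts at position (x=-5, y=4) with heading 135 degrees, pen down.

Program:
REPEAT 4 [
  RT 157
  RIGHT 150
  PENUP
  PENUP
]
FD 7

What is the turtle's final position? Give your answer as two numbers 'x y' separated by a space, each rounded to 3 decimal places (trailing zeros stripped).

Executing turtle program step by step:
Start: pos=(-5,4), heading=135, pen down
REPEAT 4 [
  -- iteration 1/4 --
  RT 157: heading 135 -> 338
  RT 150: heading 338 -> 188
  PU: pen up
  PU: pen up
  -- iteration 2/4 --
  RT 157: heading 188 -> 31
  RT 150: heading 31 -> 241
  PU: pen up
  PU: pen up
  -- iteration 3/4 --
  RT 157: heading 241 -> 84
  RT 150: heading 84 -> 294
  PU: pen up
  PU: pen up
  -- iteration 4/4 --
  RT 157: heading 294 -> 137
  RT 150: heading 137 -> 347
  PU: pen up
  PU: pen up
]
FD 7: (-5,4) -> (1.821,2.425) [heading=347, move]
Final: pos=(1.821,2.425), heading=347, 0 segment(s) drawn

Answer: 1.821 2.425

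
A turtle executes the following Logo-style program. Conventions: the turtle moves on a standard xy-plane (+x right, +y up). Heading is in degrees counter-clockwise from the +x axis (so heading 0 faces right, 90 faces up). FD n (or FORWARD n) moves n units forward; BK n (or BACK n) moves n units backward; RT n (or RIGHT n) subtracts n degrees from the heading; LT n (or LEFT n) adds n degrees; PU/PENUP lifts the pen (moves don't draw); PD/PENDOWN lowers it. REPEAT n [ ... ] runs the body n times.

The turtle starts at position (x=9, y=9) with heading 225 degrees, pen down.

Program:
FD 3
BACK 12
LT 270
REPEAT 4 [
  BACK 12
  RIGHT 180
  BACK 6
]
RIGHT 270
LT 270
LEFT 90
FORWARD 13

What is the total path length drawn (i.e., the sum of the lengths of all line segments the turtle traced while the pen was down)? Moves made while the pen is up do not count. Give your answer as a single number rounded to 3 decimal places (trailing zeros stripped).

Answer: 100

Derivation:
Executing turtle program step by step:
Start: pos=(9,9), heading=225, pen down
FD 3: (9,9) -> (6.879,6.879) [heading=225, draw]
BK 12: (6.879,6.879) -> (15.364,15.364) [heading=225, draw]
LT 270: heading 225 -> 135
REPEAT 4 [
  -- iteration 1/4 --
  BK 12: (15.364,15.364) -> (23.849,6.879) [heading=135, draw]
  RT 180: heading 135 -> 315
  BK 6: (23.849,6.879) -> (19.607,11.121) [heading=315, draw]
  -- iteration 2/4 --
  BK 12: (19.607,11.121) -> (11.121,19.607) [heading=315, draw]
  RT 180: heading 315 -> 135
  BK 6: (11.121,19.607) -> (15.364,15.364) [heading=135, draw]
  -- iteration 3/4 --
  BK 12: (15.364,15.364) -> (23.849,6.879) [heading=135, draw]
  RT 180: heading 135 -> 315
  BK 6: (23.849,6.879) -> (19.607,11.121) [heading=315, draw]
  -- iteration 4/4 --
  BK 12: (19.607,11.121) -> (11.121,19.607) [heading=315, draw]
  RT 180: heading 315 -> 135
  BK 6: (11.121,19.607) -> (15.364,15.364) [heading=135, draw]
]
RT 270: heading 135 -> 225
LT 270: heading 225 -> 135
LT 90: heading 135 -> 225
FD 13: (15.364,15.364) -> (6.172,6.172) [heading=225, draw]
Final: pos=(6.172,6.172), heading=225, 11 segment(s) drawn

Segment lengths:
  seg 1: (9,9) -> (6.879,6.879), length = 3
  seg 2: (6.879,6.879) -> (15.364,15.364), length = 12
  seg 3: (15.364,15.364) -> (23.849,6.879), length = 12
  seg 4: (23.849,6.879) -> (19.607,11.121), length = 6
  seg 5: (19.607,11.121) -> (11.121,19.607), length = 12
  seg 6: (11.121,19.607) -> (15.364,15.364), length = 6
  seg 7: (15.364,15.364) -> (23.849,6.879), length = 12
  seg 8: (23.849,6.879) -> (19.607,11.121), length = 6
  seg 9: (19.607,11.121) -> (11.121,19.607), length = 12
  seg 10: (11.121,19.607) -> (15.364,15.364), length = 6
  seg 11: (15.364,15.364) -> (6.172,6.172), length = 13
Total = 100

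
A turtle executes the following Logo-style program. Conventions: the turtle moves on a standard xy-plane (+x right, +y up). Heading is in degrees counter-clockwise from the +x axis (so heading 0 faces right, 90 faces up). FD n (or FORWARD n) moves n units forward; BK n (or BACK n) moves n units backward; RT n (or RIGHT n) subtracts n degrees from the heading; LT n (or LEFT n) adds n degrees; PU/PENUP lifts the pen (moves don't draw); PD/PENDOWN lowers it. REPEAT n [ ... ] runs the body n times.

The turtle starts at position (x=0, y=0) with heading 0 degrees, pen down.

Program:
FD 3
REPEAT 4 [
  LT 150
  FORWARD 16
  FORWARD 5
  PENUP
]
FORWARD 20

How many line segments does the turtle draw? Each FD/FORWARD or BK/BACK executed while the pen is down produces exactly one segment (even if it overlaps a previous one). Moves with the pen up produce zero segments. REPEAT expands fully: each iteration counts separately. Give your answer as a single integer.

Executing turtle program step by step:
Start: pos=(0,0), heading=0, pen down
FD 3: (0,0) -> (3,0) [heading=0, draw]
REPEAT 4 [
  -- iteration 1/4 --
  LT 150: heading 0 -> 150
  FD 16: (3,0) -> (-10.856,8) [heading=150, draw]
  FD 5: (-10.856,8) -> (-15.187,10.5) [heading=150, draw]
  PU: pen up
  -- iteration 2/4 --
  LT 150: heading 150 -> 300
  FD 16: (-15.187,10.5) -> (-7.187,-3.356) [heading=300, move]
  FD 5: (-7.187,-3.356) -> (-4.687,-7.687) [heading=300, move]
  PU: pen up
  -- iteration 3/4 --
  LT 150: heading 300 -> 90
  FD 16: (-4.687,-7.687) -> (-4.687,8.313) [heading=90, move]
  FD 5: (-4.687,8.313) -> (-4.687,13.313) [heading=90, move]
  PU: pen up
  -- iteration 4/4 --
  LT 150: heading 90 -> 240
  FD 16: (-4.687,13.313) -> (-12.687,-0.543) [heading=240, move]
  FD 5: (-12.687,-0.543) -> (-15.187,-4.873) [heading=240, move]
  PU: pen up
]
FD 20: (-15.187,-4.873) -> (-25.187,-22.194) [heading=240, move]
Final: pos=(-25.187,-22.194), heading=240, 3 segment(s) drawn
Segments drawn: 3

Answer: 3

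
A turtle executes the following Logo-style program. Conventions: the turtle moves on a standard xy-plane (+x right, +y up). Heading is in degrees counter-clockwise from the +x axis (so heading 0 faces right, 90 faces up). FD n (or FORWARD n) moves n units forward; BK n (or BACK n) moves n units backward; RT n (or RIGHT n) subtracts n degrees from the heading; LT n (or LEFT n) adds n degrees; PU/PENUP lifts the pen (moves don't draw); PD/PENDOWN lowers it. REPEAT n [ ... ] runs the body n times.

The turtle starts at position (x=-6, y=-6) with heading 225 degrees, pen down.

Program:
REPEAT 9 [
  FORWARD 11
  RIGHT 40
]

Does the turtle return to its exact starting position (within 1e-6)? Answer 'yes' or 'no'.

Answer: yes

Derivation:
Executing turtle program step by step:
Start: pos=(-6,-6), heading=225, pen down
REPEAT 9 [
  -- iteration 1/9 --
  FD 11: (-6,-6) -> (-13.778,-13.778) [heading=225, draw]
  RT 40: heading 225 -> 185
  -- iteration 2/9 --
  FD 11: (-13.778,-13.778) -> (-24.736,-14.737) [heading=185, draw]
  RT 40: heading 185 -> 145
  -- iteration 3/9 --
  FD 11: (-24.736,-14.737) -> (-33.747,-8.428) [heading=145, draw]
  RT 40: heading 145 -> 105
  -- iteration 4/9 --
  FD 11: (-33.747,-8.428) -> (-36.594,2.198) [heading=105, draw]
  RT 40: heading 105 -> 65
  -- iteration 5/9 --
  FD 11: (-36.594,2.198) -> (-31.945,12.167) [heading=65, draw]
  RT 40: heading 65 -> 25
  -- iteration 6/9 --
  FD 11: (-31.945,12.167) -> (-21.976,16.816) [heading=25, draw]
  RT 40: heading 25 -> 345
  -- iteration 7/9 --
  FD 11: (-21.976,16.816) -> (-11.351,13.969) [heading=345, draw]
  RT 40: heading 345 -> 305
  -- iteration 8/9 --
  FD 11: (-11.351,13.969) -> (-5.041,4.958) [heading=305, draw]
  RT 40: heading 305 -> 265
  -- iteration 9/9 --
  FD 11: (-5.041,4.958) -> (-6,-6) [heading=265, draw]
  RT 40: heading 265 -> 225
]
Final: pos=(-6,-6), heading=225, 9 segment(s) drawn

Start position: (-6, -6)
Final position: (-6, -6)
Distance = 0; < 1e-6 -> CLOSED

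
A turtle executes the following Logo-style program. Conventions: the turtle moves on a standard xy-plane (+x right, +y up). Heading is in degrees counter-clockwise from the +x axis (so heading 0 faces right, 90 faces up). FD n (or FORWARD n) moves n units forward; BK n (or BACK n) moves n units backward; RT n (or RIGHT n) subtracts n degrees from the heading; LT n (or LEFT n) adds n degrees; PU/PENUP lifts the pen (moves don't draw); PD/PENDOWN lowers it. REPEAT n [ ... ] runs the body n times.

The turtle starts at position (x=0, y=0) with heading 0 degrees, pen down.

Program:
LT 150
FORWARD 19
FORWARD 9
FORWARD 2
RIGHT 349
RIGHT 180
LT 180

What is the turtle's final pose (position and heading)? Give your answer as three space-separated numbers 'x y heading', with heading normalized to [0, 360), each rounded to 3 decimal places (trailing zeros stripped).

Executing turtle program step by step:
Start: pos=(0,0), heading=0, pen down
LT 150: heading 0 -> 150
FD 19: (0,0) -> (-16.454,9.5) [heading=150, draw]
FD 9: (-16.454,9.5) -> (-24.249,14) [heading=150, draw]
FD 2: (-24.249,14) -> (-25.981,15) [heading=150, draw]
RT 349: heading 150 -> 161
RT 180: heading 161 -> 341
LT 180: heading 341 -> 161
Final: pos=(-25.981,15), heading=161, 3 segment(s) drawn

Answer: -25.981 15 161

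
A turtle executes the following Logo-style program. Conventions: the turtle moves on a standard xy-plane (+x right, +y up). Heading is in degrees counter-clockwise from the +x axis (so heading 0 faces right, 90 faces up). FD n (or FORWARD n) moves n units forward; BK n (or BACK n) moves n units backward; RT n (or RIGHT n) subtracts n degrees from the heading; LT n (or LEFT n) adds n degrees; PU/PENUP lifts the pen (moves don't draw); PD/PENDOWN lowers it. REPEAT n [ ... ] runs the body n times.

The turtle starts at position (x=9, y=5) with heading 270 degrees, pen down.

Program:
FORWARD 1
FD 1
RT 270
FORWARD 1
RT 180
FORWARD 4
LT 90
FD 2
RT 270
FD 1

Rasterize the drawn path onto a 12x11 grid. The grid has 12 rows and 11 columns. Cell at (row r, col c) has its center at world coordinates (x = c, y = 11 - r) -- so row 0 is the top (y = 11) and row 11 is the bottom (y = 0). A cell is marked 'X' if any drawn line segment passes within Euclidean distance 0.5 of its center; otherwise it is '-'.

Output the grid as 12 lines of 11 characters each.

Answer: -----------
-----------
-----------
-----------
-----------
-----------
---------X-
---------X-
------XXXXX
------X----
------XX---
-----------

Derivation:
Segment 0: (9,5) -> (9,4)
Segment 1: (9,4) -> (9,3)
Segment 2: (9,3) -> (10,3)
Segment 3: (10,3) -> (6,3)
Segment 4: (6,3) -> (6,1)
Segment 5: (6,1) -> (7,1)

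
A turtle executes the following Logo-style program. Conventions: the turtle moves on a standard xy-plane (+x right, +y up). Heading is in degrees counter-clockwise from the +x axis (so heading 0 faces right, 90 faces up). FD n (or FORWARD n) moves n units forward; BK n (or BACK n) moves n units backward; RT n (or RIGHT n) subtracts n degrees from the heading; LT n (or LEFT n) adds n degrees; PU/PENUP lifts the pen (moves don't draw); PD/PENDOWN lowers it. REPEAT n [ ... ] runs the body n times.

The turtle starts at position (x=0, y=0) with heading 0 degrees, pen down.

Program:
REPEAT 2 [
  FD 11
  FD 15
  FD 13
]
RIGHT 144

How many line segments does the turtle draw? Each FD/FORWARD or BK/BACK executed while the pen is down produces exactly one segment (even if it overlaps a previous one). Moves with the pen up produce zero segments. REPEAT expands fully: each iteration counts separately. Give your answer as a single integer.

Executing turtle program step by step:
Start: pos=(0,0), heading=0, pen down
REPEAT 2 [
  -- iteration 1/2 --
  FD 11: (0,0) -> (11,0) [heading=0, draw]
  FD 15: (11,0) -> (26,0) [heading=0, draw]
  FD 13: (26,0) -> (39,0) [heading=0, draw]
  -- iteration 2/2 --
  FD 11: (39,0) -> (50,0) [heading=0, draw]
  FD 15: (50,0) -> (65,0) [heading=0, draw]
  FD 13: (65,0) -> (78,0) [heading=0, draw]
]
RT 144: heading 0 -> 216
Final: pos=(78,0), heading=216, 6 segment(s) drawn
Segments drawn: 6

Answer: 6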